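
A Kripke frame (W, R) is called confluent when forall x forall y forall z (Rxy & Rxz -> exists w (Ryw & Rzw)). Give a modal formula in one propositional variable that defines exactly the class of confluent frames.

This is convergence; the standard corresponding axiom is .2: ◇□q → □◇q.

◇□q → □◇q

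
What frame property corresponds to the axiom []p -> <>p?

seriality: forall x exists y Rxy

Suppose □p→◇p is valid. At any x set V(p)=W. Then □p at x, so ◇p at x, so x has a successor.
The converse is a direct semantic check.
So the correspondent is seriality.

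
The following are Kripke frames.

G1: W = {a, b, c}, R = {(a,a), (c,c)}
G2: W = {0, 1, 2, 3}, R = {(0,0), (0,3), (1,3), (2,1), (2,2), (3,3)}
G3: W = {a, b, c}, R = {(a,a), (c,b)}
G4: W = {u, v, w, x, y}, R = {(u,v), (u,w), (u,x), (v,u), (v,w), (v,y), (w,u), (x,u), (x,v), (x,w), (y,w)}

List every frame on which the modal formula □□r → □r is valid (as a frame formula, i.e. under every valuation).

G1, G2

Frame correspondent (Sahlqvist): ∀x ∀y (Rxy → ∃z (Rxz ∧ Rzy)) — i.e. density.
G1: satisfies the condition.
G2: satisfies the condition.
G3: fails — Rcb but no z with Rcz and Rzb.
G4: fails — Rwu but no z with Rwz and Rzu.
Valid on: G1, G2.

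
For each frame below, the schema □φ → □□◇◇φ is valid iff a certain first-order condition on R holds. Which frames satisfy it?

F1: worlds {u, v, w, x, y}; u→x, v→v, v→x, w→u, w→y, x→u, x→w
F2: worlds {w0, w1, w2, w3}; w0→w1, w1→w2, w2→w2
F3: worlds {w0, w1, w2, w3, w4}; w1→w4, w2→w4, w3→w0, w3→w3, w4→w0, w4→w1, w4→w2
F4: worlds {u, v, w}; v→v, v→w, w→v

F4

This is the axiom for a generalized confluence (Geach) condition; its first-order frame correspondent is ∀x ∀z (xR²z → ∃w (xRw ∧ zR²w)).
F1: fails — uR²u but no t with uRt and uR²t.
F2: fails — w0R²w2 but no w with w0Rw and w2R²w.
F3: fails — w1R²w0 but no w with w1Rw and w0R²w.
F4: holds.
Valid on: F4.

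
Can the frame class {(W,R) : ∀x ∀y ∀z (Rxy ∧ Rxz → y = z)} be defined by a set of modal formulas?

The condition is partial functionality. A defining modal formula is ◇r → □r.

Yes — defined by ◇r → □r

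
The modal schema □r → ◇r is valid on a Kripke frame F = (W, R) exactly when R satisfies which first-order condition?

seriality: ∀x ∃y Rxy

Suppose □r→◇r is valid. At any x set V(r)=W. Then □r at x, so ◇r at x, so x has a successor.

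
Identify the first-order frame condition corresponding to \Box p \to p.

Reflexivity

Suppose □p→p is valid. At any x set V(p)={w : Rxw}. Then □p holds at x, so p holds at x, i.e. Rxx.
Conversely, on a frame with reflexivity the schema holds at every world under every valuation.
Frame condition: \forall x Rxx.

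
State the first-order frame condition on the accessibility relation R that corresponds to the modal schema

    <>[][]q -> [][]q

forall x forall y forall z ((xRy & x R^2 z) -> exists w (y R^2 w & z = w))

This is a Sahlqvist (Geach-type) schema ◇^1□^2q → □^2◇^0q.
Minimal-valuation argument: fix x; take any y with xR^1y and any z with xR^2z. Set V(q) to the set of worlds R-reachable from y in exactly 2 steps. Then □^2q holds at y, so the antecedent holds at x; validity forces ◇^0q at z, giving a w with zR^0w and yR^2w.
First-order correspondent: forall x forall y forall z ((xRy & x R^2 z) -> exists w (y R^2 w & z = w)).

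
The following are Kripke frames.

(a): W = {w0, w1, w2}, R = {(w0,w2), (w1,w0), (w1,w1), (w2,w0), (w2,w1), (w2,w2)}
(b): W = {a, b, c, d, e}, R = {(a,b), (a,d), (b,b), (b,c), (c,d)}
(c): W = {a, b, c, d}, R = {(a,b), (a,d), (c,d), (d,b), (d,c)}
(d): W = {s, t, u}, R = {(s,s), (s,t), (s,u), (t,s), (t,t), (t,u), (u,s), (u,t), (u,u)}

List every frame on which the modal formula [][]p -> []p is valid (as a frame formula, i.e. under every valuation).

The schema corresponds to density: forall x forall y (Rxy -> exists z (Rxz & Rzy)).
(a): satisfies the condition.
(b): fails — Rcd but no z with Rcz and Rzd.
(c): fails — Rcd but no z with Rcz and Rzd.
(d): satisfies the condition.

(a), (d)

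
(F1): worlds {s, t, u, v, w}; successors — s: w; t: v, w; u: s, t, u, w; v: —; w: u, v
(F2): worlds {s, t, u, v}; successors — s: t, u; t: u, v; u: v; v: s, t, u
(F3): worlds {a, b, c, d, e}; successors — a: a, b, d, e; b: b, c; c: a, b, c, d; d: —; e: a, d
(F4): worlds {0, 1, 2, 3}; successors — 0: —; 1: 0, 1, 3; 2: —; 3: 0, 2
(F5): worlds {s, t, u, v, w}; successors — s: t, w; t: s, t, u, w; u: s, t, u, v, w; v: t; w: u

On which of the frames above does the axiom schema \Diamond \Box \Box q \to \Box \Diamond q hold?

This is the axiom for a generalized confluence (Geach) condition; its first-order frame correspondent is \forall x \forall y \forall z ((xRy \wedge xRz) \to \exists w (y R^2 w \wedge zRw)).
(F1): fails — tRv, tRv but no w* with vR²w* and vRw*.
(F2): fails — sRu, sRu but no w with uR²w and uRw.
(F3): fails — aRa, aRd but no w with aR²w and dRw.
(F4): fails — 1R0, 1R0 but no w with 0R²w and 0Rw.
(F5): holds.

(F5)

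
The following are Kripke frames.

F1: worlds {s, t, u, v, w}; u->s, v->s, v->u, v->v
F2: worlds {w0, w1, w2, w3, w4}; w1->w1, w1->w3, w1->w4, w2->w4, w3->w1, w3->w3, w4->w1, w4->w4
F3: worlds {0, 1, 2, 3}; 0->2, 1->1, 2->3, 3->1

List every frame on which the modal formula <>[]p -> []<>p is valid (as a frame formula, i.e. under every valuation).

F2, F3

The schema corresponds to convergence: forall x forall y forall z (Rxy & Rxz -> exists w (Ryw & Rzw)).
F1: fails — Rus and Rus but s and s have no common successor.
F2: condition met.
F3: condition met.
Valid on: F2, F3.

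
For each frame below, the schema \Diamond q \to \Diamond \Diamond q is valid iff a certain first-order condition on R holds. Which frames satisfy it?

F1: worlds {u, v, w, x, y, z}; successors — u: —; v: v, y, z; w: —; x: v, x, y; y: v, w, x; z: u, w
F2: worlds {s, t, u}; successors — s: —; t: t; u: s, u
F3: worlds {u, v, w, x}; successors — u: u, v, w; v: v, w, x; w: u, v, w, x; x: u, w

The schema corresponds to a generalized confluence (Geach) condition: \forall x \forall y (xRy \to \exists w (y = w \wedge x R^2 w)).
F1: fails — yRw but no t with w=t and yR²t.
F2: satisfies the condition.
F3: satisfies the condition.

F2, F3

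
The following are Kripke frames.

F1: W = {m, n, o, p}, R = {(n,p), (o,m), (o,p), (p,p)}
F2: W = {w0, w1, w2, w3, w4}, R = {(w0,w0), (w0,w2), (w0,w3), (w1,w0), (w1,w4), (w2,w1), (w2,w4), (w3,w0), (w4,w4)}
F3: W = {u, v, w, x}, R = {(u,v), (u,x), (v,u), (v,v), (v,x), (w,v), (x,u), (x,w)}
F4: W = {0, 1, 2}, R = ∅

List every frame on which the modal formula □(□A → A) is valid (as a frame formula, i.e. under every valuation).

This is the axiom for shift-reflexivity; its first-order frame correspondent is ∀x ∀y (Rxy → Ryy).
F1: fails — Rom but not Rmm.
F2: fails — Rw0w2 but not Rw2w2.
F3: fails — Rxw but not Rww.
F4: ✓.

F4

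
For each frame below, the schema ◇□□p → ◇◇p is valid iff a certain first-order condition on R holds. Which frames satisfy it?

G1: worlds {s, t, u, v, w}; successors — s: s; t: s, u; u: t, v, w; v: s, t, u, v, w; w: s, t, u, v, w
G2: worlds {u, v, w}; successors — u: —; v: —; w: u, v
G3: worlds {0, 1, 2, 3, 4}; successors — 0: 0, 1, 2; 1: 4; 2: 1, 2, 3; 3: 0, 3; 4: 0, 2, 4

G1, G3

This is the axiom for a generalized confluence (Geach) condition; its first-order frame correspondent is ∀x ∀y (xRy → ∃w (yR²w ∧ xR²w)).
G1: satisfies the condition.
G2: fails — wRu but no t with uR²t and wR²t.
G3: satisfies the condition.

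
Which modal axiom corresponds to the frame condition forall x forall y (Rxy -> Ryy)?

This is shift-reflexivity; the standard corresponding axiom is T□: □(□ψ → ψ).
Suppose □(□ψ→ψ) is valid. Take Rxy and set V(ψ)={w : Ryw}. Then at y, □ψ holds; since □(□ψ→ψ) at x, □ψ→ψ at y, so ψ at y, i.e. Ryy.

□(□ψ → ψ)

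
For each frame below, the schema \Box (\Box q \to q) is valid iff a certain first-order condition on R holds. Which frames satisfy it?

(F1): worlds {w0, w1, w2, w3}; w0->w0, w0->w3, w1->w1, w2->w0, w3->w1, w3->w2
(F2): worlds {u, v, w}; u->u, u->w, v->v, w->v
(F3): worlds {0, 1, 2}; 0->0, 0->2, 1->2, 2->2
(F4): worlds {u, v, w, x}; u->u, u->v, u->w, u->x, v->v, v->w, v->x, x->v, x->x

Frame correspondent (Sahlqvist): \forall x \forall y (Rxy \to Ryy) — i.e. shift-reflexivity.
(F1): fails — Rw3w2 but not Rw2w2.
(F2): fails — Ruw but not Rww.
(F3): condition met.
(F4): fails — Ruw but not Rww.
Valid on: (F3).

(F3)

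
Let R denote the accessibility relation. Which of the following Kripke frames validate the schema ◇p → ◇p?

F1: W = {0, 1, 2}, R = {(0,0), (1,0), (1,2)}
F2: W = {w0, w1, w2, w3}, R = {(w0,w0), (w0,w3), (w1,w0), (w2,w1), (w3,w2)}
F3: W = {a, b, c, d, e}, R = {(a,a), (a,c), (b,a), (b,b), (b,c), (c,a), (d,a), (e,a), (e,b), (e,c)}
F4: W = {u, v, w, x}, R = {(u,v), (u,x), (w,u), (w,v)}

Frame correspondent (Sahlqvist): ∀x ∀y (xRy → ∃w (y = w ∧ xRw)) — i.e. a generalized confluence (Geach) condition.
F1: holds.
F2: holds.
F3: holds.
F4: holds.
Valid on: F1, F2, F3, F4.

F1, F2, F3, F4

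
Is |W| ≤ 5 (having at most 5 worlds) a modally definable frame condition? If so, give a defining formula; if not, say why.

Not definable by any modal formula

Any modally definable frame class is closed under disjoint unions.
Any modal formula valid on each of 6 disjoint one-world frames is valid on their disjoint union (validity is preserved under disjoint unions). Each one-world frame has |W|=1≤5, but the union has |W|=6.
Hence having at most 5 worlds is not modally definable.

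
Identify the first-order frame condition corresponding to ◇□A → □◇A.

convergence: ∀x ∀y ∀z (Rxy ∧ Rxz → ∃w (Ryw ∧ Rzw))

This schema is the .2 axiom.
Its frame correspondent is convergence — ∀x ∀y ∀z (Rxy ∧ Rxz → ∃w (Ryw ∧ Rzw)).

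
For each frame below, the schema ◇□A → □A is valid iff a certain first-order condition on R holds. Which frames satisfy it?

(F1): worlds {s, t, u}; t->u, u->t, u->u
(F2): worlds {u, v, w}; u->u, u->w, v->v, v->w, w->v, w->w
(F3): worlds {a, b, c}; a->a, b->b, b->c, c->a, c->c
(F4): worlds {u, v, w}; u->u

This is the axiom for the Euclidean property; its first-order frame correspondent is ∀x ∀y ∀z (Rxy ∧ Rxz → Ryz).
(F1): fails — Rut and Rut but not Rtt.
(F2): fails — Ruw and Ruu but not Rwu.
(F3): fails — Rbc and Rbb but not Rcb.
(F4): ✓.
Valid on: (F4).

(F4)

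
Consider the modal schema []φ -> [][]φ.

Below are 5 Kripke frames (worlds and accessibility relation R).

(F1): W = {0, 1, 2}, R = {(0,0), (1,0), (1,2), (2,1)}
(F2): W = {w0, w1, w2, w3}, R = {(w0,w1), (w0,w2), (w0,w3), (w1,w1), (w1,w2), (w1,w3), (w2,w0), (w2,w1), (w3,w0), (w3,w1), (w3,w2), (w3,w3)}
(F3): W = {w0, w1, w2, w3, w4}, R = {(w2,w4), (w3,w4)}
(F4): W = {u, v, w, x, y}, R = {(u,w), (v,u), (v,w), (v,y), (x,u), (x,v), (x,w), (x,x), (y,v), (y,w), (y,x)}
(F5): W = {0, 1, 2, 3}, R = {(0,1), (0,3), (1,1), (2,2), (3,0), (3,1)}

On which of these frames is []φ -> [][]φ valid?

This is the axiom for transitivity; its first-order frame correspondent is forall x forall y forall z (Rxy & Ryz -> Rxz).
(F1): fails — R12 and R21 but not R11.
(F2): fails — Rw1w2 and Rw2w0 but not Rw1w0.
(F3): holds.
(F4): fails — Ryx and Rxu but not Ryu.
(F5): fails — R03 and R30 but not R00.
Valid on: (F3).

(F3)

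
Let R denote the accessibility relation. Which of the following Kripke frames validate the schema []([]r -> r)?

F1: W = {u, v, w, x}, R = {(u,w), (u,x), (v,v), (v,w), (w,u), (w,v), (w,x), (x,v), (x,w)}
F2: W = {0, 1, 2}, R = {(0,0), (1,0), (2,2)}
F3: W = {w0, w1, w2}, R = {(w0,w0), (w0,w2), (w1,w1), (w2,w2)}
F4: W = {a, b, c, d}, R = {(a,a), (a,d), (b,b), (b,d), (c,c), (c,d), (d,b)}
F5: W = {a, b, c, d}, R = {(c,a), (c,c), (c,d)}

This is the axiom for shift-reflexivity; its first-order frame correspondent is forall x forall y (Rxy -> Ryy).
F1: fails — Rxw but not Rww.
F2: condition met.
F3: condition met.
F4: fails — Rcd but not Rdd.
F5: fails — Rca but not Raa.

F2, F3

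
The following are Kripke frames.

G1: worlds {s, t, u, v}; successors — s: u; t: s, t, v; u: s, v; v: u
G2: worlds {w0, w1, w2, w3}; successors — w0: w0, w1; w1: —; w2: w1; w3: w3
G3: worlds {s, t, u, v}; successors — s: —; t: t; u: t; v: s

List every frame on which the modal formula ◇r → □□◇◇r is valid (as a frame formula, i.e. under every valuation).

G3

This is the axiom for a generalized confluence (Geach) condition; its first-order frame correspondent is ∀x ∀y ∀z ((xRy ∧ xR²z) → ∃w (y = w ∧ zR²w)).
G1: fails — sRu, sR²s but no w with u=w and sR²w.
G2: fails — w0Rw0, w0R²w1 but no w with w0=w and w1R²w.
G3: satisfies the condition.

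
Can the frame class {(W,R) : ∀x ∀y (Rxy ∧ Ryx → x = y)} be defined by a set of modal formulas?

No

If a class were modally definable it would be closed under surjective bounded morphisms (Goldblatt–Thomason).
The 6-cycle (worlds s,t,u,v,w,x with s→t→u→v→w→x→s) is antisymmetric. Sending even-indexed worlds to s and odd-indexed worlds to t is a surjective bounded morphism onto the two-world frame with s↔t, which is not antisymmetric.
So no modal formula (or set of formulas) defines exactly the antisymmetric frames.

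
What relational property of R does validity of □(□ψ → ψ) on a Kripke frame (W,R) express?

Suppose □(□ψ→ψ) is valid. Take Rxy and set V(ψ)={w : Ryw}. Then at y, □ψ holds; since □(□ψ→ψ) at x, □ψ→ψ at y, so ψ at y, i.e. Ryy.
Conversely, any frame satisfying ∀x ∀y (Rxy → Ryy) validates the schema.
So the correspondent is shift-reflexivity.

shift-reflexivity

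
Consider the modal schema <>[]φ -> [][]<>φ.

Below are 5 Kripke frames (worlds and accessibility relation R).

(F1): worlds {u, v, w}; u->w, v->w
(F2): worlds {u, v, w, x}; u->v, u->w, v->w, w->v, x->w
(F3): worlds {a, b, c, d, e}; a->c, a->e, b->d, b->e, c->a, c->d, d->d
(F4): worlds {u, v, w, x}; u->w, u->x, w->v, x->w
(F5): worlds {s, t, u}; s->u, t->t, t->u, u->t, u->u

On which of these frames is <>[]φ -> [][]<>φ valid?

The schema corresponds to a generalized confluence (Geach) condition: forall x forall y forall z ((xRy & x R^2 z) -> exists w (yRw & zRw)).
(F1): satisfies the condition.
(F2): fails — uRv, uR²w but no t with vRt and wRt.
(F3): fails — aRc, aR²a but no w with cRw and aRw.
(F4): fails — uRw, uR²v but no t with wRt and vRt.
(F5): satisfies the condition.
Valid on: (F1), (F5).

(F1), (F5)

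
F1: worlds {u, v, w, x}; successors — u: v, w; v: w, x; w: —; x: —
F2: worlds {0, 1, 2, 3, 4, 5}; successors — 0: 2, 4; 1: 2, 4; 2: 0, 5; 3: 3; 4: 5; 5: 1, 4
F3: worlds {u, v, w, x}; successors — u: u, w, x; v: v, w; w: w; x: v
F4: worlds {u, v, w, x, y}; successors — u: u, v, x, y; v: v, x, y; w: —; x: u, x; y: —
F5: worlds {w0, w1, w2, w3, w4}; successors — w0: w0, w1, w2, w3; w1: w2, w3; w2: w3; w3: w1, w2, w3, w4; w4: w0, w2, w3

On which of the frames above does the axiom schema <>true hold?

This is the axiom for seriality; its first-order frame correspondent is forall x exists y Rxy.
F1: fails — world w has no successor.
F2: satisfies the condition.
F3: satisfies the condition.
F4: fails — world w has no successor.
F5: satisfies the condition.

F2, F3, F5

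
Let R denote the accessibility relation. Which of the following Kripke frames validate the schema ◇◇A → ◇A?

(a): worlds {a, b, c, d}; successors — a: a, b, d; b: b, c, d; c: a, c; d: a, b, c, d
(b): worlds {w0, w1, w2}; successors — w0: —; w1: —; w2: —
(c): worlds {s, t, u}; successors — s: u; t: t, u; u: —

This is the axiom for transitivity; its first-order frame correspondent is ∀x ∀y ∀z (Rxy ∧ Ryz → Rxz).
(a): fails — Rbc and Rca but not Rba.
(b): condition met.
(c): condition met.
Valid on: (b), (c).

(b), (c)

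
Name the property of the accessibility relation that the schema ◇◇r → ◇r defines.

This is frame-equivalent to □r → □□r (substitute ¬r for r and contrapose).
Suppose □r→□□r is valid. Take Rxy, Ryz and set V(r)={w : Rxw}. Then □r at x, so □□r at x, so □r at y, so r at z, i.e. Rxz.

transitivity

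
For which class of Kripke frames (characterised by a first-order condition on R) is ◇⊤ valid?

Seriality

This schema is equivalent to the D axiom □φ → ◇φ.
It corresponds to seriality: ∀x ∃y Rxy.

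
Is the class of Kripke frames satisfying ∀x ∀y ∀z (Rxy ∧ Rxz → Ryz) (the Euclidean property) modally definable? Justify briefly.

This is a Sahlqvist condition; the 5 axiom ◇r → □◇r defines it.

Yes — defined by ◇r → □◇r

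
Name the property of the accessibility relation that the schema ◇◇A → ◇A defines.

transitivity: ∀x ∀y ∀z (Rxy ∧ Ryz → Rxz)

This is a form of the 4 axiom.
Its frame correspondent is transitivity — ∀x ∀y ∀z (Rxy ∧ Ryz → Rxz).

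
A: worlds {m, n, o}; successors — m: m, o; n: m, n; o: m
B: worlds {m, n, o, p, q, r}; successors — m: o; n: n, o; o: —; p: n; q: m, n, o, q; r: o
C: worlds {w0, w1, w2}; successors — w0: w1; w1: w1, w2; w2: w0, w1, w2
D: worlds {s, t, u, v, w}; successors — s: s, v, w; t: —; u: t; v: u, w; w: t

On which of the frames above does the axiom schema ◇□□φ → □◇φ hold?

Frame correspondent (Sahlqvist): ∀x ∀y ∀z ((xRy ∧ xRz) → ∃w (yR²w ∧ zRw)) — i.e. a generalized confluence (Geach) condition.
A: holds.
B: fails — mRo, mRo but no w with oR²w and oRw.
C: holds.
D: fails — sRv, sRs but no w* with vR²w* and sRw*.
Valid on: A, C.

A, C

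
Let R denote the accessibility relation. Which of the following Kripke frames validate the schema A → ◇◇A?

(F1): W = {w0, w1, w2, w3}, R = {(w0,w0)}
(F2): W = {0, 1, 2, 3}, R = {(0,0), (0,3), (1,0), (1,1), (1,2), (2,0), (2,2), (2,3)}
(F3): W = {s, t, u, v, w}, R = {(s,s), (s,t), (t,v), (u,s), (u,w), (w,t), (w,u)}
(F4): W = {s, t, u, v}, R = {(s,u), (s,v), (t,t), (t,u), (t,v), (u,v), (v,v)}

The schema corresponds to a generalized confluence (Geach) condition: ∀x ∃w (x = w ∧ xR²w).
(F1): fails — at w1 but no w with w1=w and w1R²w.
(F2): fails — at 3 but no w with 3=w and 3R²w.
(F3): fails — at t but no w* with t=w* and tR²w*.
(F4): fails — at s but no w with s=w and sR²w.

none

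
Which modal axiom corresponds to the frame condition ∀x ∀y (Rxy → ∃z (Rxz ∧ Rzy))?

The condition is density. The C4 schema □□r → □r defines it.
Suppose □□r→□r is valid. Take Rxy and set V(r)={w : xR²w}. Then □□r at x, so □r at x, so r at y, i.e. ∃z(Rxz∧Rzy).

□□r → □r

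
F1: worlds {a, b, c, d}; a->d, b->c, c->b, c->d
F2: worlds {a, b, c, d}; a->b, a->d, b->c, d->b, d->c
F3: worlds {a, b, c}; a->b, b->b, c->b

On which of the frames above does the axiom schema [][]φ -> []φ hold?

F3

Frame correspondent (Sahlqvist): forall x forall y (Rxy -> exists z (Rxz & Rzy)) — i.e. density.
F1: fails — Rad but no z with Raz and Rzd.
F2: fails — Rbc but no z with Rbz and Rzc.
F3: holds.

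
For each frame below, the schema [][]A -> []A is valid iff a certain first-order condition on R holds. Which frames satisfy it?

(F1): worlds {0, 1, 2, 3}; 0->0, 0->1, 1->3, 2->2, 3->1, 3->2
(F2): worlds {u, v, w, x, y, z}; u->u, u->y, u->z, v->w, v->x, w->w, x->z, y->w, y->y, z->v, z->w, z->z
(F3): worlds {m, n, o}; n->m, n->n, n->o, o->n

The schema corresponds to density: forall x forall y (Rxy -> exists z (Rxz & Rzy)).
(F1): fails — R31 but no z with R3z and Rz1.
(F2): fails — Rvx but no t with Rvt and Rtx.
(F3): holds.
Valid on: (F3).

(F3)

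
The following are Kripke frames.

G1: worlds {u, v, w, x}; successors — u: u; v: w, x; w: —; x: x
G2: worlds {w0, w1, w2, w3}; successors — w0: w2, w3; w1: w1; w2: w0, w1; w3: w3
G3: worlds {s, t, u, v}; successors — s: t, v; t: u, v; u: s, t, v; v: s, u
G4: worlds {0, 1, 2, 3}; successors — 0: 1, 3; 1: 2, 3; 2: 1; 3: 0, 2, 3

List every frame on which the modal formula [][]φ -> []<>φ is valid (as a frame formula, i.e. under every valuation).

G2, G3, G4

This is the axiom for a generalized confluence (Geach) condition; its first-order frame correspondent is forall x forall z (xRz -> exists w (x R^2 w & zRw)).
G1: fails — vRw but no t with vR²t and wRt.
G2: satisfies the condition.
G3: satisfies the condition.
G4: satisfies the condition.
Valid on: G2, G3, G4.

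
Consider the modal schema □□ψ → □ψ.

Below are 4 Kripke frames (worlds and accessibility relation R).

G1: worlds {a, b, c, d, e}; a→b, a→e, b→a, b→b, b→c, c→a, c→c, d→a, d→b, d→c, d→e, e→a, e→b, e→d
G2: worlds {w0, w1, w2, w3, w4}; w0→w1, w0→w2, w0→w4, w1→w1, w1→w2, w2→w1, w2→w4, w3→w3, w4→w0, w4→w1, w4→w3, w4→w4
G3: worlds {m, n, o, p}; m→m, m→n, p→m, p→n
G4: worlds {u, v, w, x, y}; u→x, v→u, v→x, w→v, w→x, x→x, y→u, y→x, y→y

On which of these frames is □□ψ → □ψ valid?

G2, G3

Frame correspondent (Sahlqvist): ∀x ∀y (Rxy → ∃z (Rxz ∧ Rzy)) — i.e. density.
G1: fails — Rae but no z with Raz and Rze.
G2: satisfies the condition.
G3: satisfies the condition.
G4: fails — Rvu but no z with Rvz and Rzu.
Valid on: G2, G3.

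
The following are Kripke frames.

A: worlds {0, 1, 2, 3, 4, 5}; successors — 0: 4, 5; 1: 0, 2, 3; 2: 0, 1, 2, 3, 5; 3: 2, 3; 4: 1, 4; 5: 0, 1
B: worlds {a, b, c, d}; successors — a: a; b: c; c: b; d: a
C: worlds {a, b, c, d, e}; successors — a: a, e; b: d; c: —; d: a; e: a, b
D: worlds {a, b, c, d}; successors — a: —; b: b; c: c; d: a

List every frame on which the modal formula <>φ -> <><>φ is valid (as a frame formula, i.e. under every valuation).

This is the axiom for a generalized confluence (Geach) condition; its first-order frame correspondent is forall x forall y (xRy -> exists w (y = w & x R^2 w)).
A: fails — 0R5 but no w with 5=w and 0R²w.
B: fails — bRc but no w with c=w and bR²w.
C: fails — bRd but no w with d=w and bR²w.
D: fails — dRa but no w with a=w and dR²w.

none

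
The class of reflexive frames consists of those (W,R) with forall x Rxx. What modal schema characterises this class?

The condition is reflexivity. The T schema □s → s defines it.
Suppose □s→s is valid. At any x set V(s)={w : Rxw}. Then □s holds at x, so s holds at x, i.e. Rxx.

□s → s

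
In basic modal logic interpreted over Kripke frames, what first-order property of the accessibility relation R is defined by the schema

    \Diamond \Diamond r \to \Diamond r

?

transitivity: \forall x \forall y \forall z (Rxy \wedge Ryz \to Rxz)

Replacing r by ¬r and contraposing gives the equivalent schema □r → □□r.
Suppose □r→□□r is valid. Take Rxy, Ryz and set V(r)={w : Rxw}. Then □r at x, so □□r at x, so □r at y, so r at z, i.e. Rxz.
Conversely, any frame satisfying \forall x \forall y \forall z (Rxy \wedge Ryz \to Rxz) validates the schema.
Frame condition: \forall x \forall y \forall z (Rxy \wedge Ryz \to Rxz).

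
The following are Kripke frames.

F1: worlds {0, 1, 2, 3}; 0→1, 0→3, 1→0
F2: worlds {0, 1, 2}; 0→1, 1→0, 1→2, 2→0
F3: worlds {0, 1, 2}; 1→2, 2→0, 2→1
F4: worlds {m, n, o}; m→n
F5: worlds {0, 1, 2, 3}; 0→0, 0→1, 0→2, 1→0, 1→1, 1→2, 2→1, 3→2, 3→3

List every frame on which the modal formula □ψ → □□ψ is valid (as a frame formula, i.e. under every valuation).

F4

The schema corresponds to transitivity: ∀x ∀y ∀z (Rxy ∧ Ryz → Rxz).
F1: fails — R01 and R10 but not R00.
F2: fails — R01 and R12 but not R02.
F3: fails — R12 and R20 but not R10.
F4: condition met.
F5: fails — R32 and R21 but not R31.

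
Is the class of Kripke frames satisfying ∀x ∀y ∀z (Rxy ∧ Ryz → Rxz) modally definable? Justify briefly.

Definable; □q → □□q defines it

The condition is transitivity. A defining modal formula is □q → □□q.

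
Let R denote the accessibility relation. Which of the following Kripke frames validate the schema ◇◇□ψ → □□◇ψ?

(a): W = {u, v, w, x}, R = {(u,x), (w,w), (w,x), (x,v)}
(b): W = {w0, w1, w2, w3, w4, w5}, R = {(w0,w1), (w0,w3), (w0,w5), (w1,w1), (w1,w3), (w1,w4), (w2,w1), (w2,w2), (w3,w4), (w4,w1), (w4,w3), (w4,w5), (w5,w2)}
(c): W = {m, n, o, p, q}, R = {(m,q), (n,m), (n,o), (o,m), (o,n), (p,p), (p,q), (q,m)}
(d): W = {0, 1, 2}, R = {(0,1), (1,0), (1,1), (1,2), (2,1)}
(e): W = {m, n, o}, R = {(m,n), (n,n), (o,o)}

(d), (e)

The schema corresponds to a generalized confluence (Geach) condition: ∀x ∀y ∀z ((xR²y ∧ xR²z) → ∃w (yRw ∧ zRw)).
(a): fails — uR²v, uR²v but no t with vRt and vRt.
(b): fails — w0R²w2, w0R²w3 but no w with w2Rw and w3Rw.
(c): fails — nR²m, nR²n but no w with mRw and nRw.
(d): satisfies the condition.
(e): satisfies the condition.
Valid on: (d), (e).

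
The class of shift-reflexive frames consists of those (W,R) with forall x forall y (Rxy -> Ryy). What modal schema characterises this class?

This is shift-reflexivity; the standard corresponding axiom is T□: □(□r → r).

□(□r → r)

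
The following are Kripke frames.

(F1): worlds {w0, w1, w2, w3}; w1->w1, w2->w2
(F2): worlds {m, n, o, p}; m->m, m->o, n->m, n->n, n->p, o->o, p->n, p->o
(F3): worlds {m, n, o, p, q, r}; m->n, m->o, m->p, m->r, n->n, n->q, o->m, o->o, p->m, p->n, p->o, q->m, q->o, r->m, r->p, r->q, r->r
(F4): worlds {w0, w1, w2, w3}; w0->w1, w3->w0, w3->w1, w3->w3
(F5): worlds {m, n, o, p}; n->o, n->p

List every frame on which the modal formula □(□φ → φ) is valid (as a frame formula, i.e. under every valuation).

Frame correspondent (Sahlqvist): ∀x ∀y (Rxy → Ryy) — i.e. shift-reflexivity.
(F1): satisfies the condition.
(F2): fails — Rnp but not Rpp.
(F3): fails — Rom but not Rmm.
(F4): fails — Rw0w1 but not Rw1w1.
(F5): fails — Rno but not Roo.
Valid on: (F1).

(F1)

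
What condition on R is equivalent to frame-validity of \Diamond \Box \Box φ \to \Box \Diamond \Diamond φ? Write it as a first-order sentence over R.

This is a Sahlqvist (Geach-type) schema ◇^1□^2φ → □^1◇^2φ.
Minimal-valuation argument: fix x; take any y with xR^1y and any z with xR^1z. Set V(φ) to the set of worlds R-reachable from y in exactly 2 steps. Then □^2φ holds at y, so the antecedent holds at x; validity forces ◇^2φ at z, giving a w with zR^2w and yR^2w.
First-order correspondent: \forall x \forall y \forall z ((xRy \wedge xRz) \to \exists w (y R^2 w \wedge z R^2 w)).

\forall x \forall y \forall z ((xRy \wedge xRz) \to \exists w (y R^2 w \wedge z R^2 w))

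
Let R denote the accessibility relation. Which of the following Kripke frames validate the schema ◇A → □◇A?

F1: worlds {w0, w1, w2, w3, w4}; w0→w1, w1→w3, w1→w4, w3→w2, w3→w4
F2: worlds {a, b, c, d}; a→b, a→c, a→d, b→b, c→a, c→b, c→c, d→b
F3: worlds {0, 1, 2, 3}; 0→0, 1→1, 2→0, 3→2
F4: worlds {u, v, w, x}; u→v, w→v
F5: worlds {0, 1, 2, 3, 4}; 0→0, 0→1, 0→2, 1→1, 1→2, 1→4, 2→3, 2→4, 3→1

The schema corresponds to the Euclidean property: ∀x ∀y ∀z (Rxy ∧ Rxz → Ryz).
F1: fails — Rw0w1 and Rw0w1 but not Rw1w1.
F2: fails — Rab and Rac but not Rbc.
F3: fails — R32 and R32 but not R22.
F4: fails — Ruv and Ruv but not Rvv.
F5: fails — R02 and R00 but not R20.

none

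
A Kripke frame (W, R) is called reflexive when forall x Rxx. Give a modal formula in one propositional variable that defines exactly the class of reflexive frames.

This is reflexivity; the standard corresponding axiom is T: □p → p.
Suppose □p→p is valid. At any x set V(p)={w : Rxw}. Then □p holds at x, so p holds at x, i.e. Rxx.

□p → p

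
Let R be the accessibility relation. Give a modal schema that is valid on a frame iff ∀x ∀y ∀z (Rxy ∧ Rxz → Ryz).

The condition is the Euclidean property. The 5 schema ◇s → □◇s defines it.
Suppose ◇s→□◇s is valid. Take Rxy, Rxz and set V(s)={y}. Then ◇s at x, so □◇s at x, so ◇s at z, so some w with Rzw has s; w=y, i.e. Rzy. By symmetry of the argument, Ryz.

◇s → □◇s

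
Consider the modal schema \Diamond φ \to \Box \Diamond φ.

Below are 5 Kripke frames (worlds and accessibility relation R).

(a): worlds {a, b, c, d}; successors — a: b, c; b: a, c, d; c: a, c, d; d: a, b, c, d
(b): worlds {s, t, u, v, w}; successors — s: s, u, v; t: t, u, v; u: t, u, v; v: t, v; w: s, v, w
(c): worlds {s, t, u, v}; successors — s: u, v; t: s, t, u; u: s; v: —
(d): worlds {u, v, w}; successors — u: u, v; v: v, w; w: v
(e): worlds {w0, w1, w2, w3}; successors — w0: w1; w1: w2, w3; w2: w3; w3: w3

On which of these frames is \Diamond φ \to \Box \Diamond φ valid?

none

This is the axiom for the Euclidean property; its first-order frame correspondent is \forall x \forall y \forall z (Rxy \wedge Rxz \to Ryz).
(a): fails — Rab and Rab but not Rbb.
(b): fails — Rsv and Rsu but not Rvu.
(c): fails — Rsv and Rsv but not Rvv.
(d): fails — Ruv and Ruu but not Rvu.
(e): fails — Rw0w1 and Rw0w1 but not Rw1w1.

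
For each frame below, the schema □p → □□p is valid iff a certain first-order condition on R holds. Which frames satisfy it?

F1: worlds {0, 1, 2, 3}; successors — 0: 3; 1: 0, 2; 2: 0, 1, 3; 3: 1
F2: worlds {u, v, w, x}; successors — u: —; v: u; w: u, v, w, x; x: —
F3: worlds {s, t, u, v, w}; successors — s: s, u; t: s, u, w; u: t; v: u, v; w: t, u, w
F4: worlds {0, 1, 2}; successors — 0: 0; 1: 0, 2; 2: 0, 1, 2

F2

Frame correspondent (Sahlqvist): ∀x ∀y ∀z (Rxy ∧ Ryz → Rxz) — i.e. transitivity.
F1: fails — R10 and R03 but not R13.
F2: holds.
F3: fails — Rwt and Rts but not Rws.
F4: fails — R12 and R21 but not R11.
Valid on: F2.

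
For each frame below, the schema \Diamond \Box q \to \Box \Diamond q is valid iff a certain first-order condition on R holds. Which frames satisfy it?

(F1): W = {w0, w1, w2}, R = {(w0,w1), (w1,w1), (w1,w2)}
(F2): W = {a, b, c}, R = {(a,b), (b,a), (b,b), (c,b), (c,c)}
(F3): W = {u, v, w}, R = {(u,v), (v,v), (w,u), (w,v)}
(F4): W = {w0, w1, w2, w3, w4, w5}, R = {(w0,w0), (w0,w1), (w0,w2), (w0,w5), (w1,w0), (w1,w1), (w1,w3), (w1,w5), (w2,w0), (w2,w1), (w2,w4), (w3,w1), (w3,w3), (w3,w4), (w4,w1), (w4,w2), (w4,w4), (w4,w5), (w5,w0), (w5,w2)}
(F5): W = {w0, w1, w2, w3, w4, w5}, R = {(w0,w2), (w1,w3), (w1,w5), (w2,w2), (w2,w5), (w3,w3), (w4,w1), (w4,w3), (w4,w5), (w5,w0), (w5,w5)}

(F2), (F3)

The schema corresponds to convergence: \forall x \forall y \forall z (Rxy \wedge Rxz \to \exists w (Ryw \wedge Rzw)).
(F1): fails — Rw1w2 and Rw1w2 but w2 and w2 have no common successor.
(F2): condition met.
(F3): condition met.
(F4): fails — Rw1w3 and Rw1w5 but w3 and w5 have no common successor.
(F5): fails — Rw1w5 and Rw1w3 but w5 and w3 have no common successor.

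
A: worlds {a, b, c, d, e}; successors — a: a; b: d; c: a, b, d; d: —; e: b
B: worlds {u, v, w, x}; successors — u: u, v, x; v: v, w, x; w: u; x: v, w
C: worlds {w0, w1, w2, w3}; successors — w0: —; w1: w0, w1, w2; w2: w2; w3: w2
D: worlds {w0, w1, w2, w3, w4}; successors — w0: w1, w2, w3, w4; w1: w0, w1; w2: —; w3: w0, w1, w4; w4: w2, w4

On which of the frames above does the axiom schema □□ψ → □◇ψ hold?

B

The schema corresponds to a generalized confluence (Geach) condition: ∀x ∀z (xRz → ∃w (xR²w ∧ zRw)).
A: fails — bRd but no w with bR²w and dRw.
B: satisfies the condition.
C: fails — w1Rw0 but no w with w1R²w and w0Rw.
D: fails — w0Rw2 but no w with w0R²w and w2Rw.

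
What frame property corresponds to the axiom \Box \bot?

emptiness of R: \forall x \forall y \neg Rxy

□⊥ is valid iff no world has any successor (otherwise □⊥ fails at any world with one).
Conversely, on a frame with emptiness of R the schema holds at every world under every valuation.
Frame condition: \forall x \forall y \neg Rxy.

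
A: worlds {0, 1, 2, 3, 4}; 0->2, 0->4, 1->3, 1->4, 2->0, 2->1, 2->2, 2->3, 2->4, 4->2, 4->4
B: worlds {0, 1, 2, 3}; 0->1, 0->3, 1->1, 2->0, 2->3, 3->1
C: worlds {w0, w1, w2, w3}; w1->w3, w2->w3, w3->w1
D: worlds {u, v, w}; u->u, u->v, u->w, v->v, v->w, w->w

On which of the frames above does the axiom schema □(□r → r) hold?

D

This is the axiom for shift-reflexivity; its first-order frame correspondent is ∀x ∀y (Rxy → Ryy).
A: fails — R23 but not R33.
B: fails — R23 but not R33.
C: fails — Rw3w1 but not Rw1w1.
D: condition met.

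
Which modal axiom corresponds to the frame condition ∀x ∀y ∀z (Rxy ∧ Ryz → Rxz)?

□q → □□q

The condition is transitivity. The 4 schema □q → □□q defines it.
Suppose □q→□□q is valid. Take Rxy, Ryz and set V(q)={w : Rxw}. Then □q at x, so □□q at x, so □q at y, so q at z, i.e. Rxz.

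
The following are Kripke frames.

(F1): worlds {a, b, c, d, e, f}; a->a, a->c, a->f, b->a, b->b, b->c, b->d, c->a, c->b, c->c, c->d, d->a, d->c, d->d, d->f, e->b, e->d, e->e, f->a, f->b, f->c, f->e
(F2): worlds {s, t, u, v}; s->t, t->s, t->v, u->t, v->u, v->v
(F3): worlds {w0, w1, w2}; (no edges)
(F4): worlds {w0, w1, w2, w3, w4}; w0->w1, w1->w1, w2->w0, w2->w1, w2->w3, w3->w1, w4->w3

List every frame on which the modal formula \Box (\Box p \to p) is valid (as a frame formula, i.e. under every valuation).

Frame correspondent (Sahlqvist): \forall x \forall y (Rxy \to Ryy) — i.e. shift-reflexivity.
(F1): fails — Rdf but not Rff.
(F2): fails — Rut but not Rtt.
(F3): ✓.
(F4): fails — Rw4w3 but not Rw3w3.
Valid on: (F3).

(F3)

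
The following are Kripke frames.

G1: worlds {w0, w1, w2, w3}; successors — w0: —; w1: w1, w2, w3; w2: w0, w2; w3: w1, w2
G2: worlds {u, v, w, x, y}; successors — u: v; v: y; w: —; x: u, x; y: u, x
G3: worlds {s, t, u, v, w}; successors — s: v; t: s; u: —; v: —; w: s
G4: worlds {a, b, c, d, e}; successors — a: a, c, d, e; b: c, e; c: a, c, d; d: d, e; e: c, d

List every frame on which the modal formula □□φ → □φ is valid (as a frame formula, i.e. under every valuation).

G1

This is the axiom for density; its first-order frame correspondent is ∀x ∀y (Rxy → ∃z (Rxz ∧ Rzy)).
G1: condition met.
G2: fails — Ruv but no z with Ruz and Rzv.
G3: fails — Rsv but no z with Rsz and Rzv.
G4: fails — Rbe but no z with Rbz and Rze.
Valid on: G1.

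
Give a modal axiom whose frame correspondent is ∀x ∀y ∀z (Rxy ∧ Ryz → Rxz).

□p → □□p

A defining formula is □p → □□p (the 4 axiom).
Suppose □p→□□p is valid. Take Rxy, Ryz and set V(p)={w : Rxw}. Then □p at x, so □□p at x, so □p at y, so p at z, i.e. Rxz.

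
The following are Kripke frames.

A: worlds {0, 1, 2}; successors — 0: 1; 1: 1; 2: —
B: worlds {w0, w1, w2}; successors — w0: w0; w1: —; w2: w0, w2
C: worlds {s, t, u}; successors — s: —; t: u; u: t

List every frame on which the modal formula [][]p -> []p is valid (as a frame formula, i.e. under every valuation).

This is the axiom for density; its first-order frame correspondent is forall x forall y (Rxy -> exists z (Rxz & Rzy)).
A: condition met.
B: condition met.
C: fails — Rtu but no z with Rtz and Rzu.
Valid on: A, B.

A, B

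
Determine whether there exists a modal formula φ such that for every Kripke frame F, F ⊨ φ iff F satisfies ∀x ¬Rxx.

No — not modally definable

Modal frame validity is preserved under surjective bounded morphisms.
The 3-cycle (worlds 0,1,2 with 0→1→2→0) is irreflexive, and the map sending every world to a single reflexive point • is a surjective bounded morphism (forth: every edge maps to (•,•); back: every world has a successor). So any modal formula valid on the 3-cycle is also valid on the reflexive point, which is not irreflexive.
So the class is not modally definable.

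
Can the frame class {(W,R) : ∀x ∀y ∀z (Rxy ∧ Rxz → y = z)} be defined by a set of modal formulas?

This is a Sahlqvist condition; the CD axiom ◇q → □q defines it.
Suppose ◇q→□q is valid. Take Rxy, Rxz and set V(q)={y}. Then ◇q at x, so □q at x, so q at z, i.e. z=y.

Definable; ◇q → □q defines it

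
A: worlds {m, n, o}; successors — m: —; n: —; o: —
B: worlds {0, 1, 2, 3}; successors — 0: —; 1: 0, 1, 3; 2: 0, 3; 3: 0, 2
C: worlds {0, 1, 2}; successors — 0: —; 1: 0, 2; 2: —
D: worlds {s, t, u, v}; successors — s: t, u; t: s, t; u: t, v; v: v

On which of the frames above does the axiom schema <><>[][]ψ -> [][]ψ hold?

A, C

The schema corresponds to a generalized confluence (Geach) condition: forall x forall y forall z ((x R^2 y & x R^2 z) -> exists w (y R^2 w & z = w)).
A: holds.
B: fails — 1R²0, 1R²0 but no w with 0R²w and 0=w.
C: holds.
D: fails — sR²t, sR²v but no w with tR²w and v=w.
Valid on: A, C.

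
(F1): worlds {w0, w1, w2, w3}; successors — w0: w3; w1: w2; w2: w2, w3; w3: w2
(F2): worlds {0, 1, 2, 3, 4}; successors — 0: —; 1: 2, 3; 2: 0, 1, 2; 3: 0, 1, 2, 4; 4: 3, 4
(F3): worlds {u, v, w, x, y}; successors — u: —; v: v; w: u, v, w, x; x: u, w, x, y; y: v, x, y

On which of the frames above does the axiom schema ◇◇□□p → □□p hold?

Frame correspondent (Sahlqvist): ∀x ∀y ∀z ((xR²y ∧ xR²z) → ∃w (yR²w ∧ z = w)) — i.e. a generalized confluence (Geach) condition.
(F1): holds.
(F2): fails — 1R²0, 1R²0 but no w with 0R²w and 0=w.
(F3): fails — wR²u, wR²u but no t with uR²t and u=t.
Valid on: (F1).

(F1)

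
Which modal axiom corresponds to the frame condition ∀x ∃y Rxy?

□s → ◇s

The condition is seriality. The D schema □s → ◇s defines it.
Suppose □s→◇s is valid. At any x set V(s)=W. Then □s at x, so ◇s at x, so x has a successor.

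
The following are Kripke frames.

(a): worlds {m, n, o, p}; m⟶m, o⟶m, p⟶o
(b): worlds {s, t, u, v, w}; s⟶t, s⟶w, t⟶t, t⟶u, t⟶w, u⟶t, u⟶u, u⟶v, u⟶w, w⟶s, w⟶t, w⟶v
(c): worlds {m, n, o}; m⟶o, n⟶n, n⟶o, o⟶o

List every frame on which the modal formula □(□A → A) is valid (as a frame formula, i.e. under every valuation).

(c)

Frame correspondent (Sahlqvist): ∀x ∀y (Rxy → Ryy) — i.e. shift-reflexivity.
(a): fails — Rpo but not Roo.
(b): fails — Ruv but not Rvv.
(c): condition met.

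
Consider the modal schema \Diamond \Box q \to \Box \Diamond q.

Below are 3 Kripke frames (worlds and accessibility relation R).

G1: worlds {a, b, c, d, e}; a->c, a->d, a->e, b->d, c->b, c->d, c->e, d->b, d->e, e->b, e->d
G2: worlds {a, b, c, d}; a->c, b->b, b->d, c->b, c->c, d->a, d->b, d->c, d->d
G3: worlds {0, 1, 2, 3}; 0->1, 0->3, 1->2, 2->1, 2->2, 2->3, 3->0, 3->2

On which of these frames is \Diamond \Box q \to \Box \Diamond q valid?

G3

Frame correspondent (Sahlqvist): \forall x \forall y \forall z (Rxy \wedge Rxz \to \exists w (Ryw \wedge Rzw)) — i.e. convergence.
G1: fails — Rcd and Rcb but d and b have no common successor.
G2: fails — Rdb and Rda but b and a have no common successor.
G3: satisfies the condition.
Valid on: G3.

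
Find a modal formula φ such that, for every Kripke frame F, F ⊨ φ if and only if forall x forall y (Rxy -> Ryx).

ψ → □◇ψ

A defining formula is ψ → □◇ψ (the B axiom).
Suppose ψ→□◇ψ is valid. Take Rxy and set V(ψ)={x}. Then ψ at x, so □◇ψ at x, so ◇ψ at y, so some z with Ryz has ψ; z=x, i.e. Ryx.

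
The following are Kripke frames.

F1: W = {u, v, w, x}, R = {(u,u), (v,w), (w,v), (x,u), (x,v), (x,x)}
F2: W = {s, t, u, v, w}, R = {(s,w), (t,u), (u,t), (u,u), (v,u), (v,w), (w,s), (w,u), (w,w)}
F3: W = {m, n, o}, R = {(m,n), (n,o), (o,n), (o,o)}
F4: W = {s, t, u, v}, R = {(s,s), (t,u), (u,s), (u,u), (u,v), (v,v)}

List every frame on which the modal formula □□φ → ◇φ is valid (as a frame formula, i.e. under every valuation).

This is the axiom for a generalized confluence (Geach) condition; its first-order frame correspondent is ∀x ∃w (xR²w ∧ xRw).
F1: fails — at v but no t with vR²t and vRt.
F2: holds.
F3: fails — at m but no w with mR²w and mRw.
F4: holds.
Valid on: F2, F4.

F2, F4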